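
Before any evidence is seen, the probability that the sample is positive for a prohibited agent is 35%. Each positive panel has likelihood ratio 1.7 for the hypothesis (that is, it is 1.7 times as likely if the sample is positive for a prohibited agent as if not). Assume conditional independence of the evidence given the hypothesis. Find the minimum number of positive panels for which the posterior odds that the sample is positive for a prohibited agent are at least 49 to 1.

Prior odds = 0.35/0.65 = 7/13.
Likelihood ratio per positive panel = 1.7.
Target odds = 49.
Require 1.7ⁿ ≥ 49 ÷ (7/13) = 91.
1.7⁸ ≈69.7576 falls short of 91 but 1.7⁹ ≈118.588 reaches it, so n = 9.

9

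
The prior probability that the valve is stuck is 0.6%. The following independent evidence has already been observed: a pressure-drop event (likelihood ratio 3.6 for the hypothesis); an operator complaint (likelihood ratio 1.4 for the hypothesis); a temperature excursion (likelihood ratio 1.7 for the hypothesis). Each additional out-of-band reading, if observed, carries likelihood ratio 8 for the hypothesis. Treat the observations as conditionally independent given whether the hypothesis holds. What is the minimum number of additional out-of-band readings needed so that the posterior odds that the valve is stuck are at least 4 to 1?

Prior odds = 0.006/0.994 = 3/497.
Combined Bayes factor of the evidence already in hand = 3.6 × 1.4 × 1.7 = 8.568.
Odds after that evidence = (3/497) × 8.568 = 459/8875.
Target odds = 4.
Need 8ⁿ ≥ 4 ÷ (459/8875) = 35500/459.
8² = 64 falls short of 35500/459 but 8³ = 512 reaches it, so n = 3.

3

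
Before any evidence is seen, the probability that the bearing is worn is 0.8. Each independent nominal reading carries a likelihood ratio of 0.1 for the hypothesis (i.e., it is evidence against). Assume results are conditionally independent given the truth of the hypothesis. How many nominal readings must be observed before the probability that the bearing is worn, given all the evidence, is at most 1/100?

Prior odds: 0.8 ÷ 0.2 = 4.
Likelihood ratio per nominal reading = 0.1.
Target odds: 0.01 ÷ 0.99 = 1/99.
Require 0.1ⁿ ≤ 1/99 ÷ 4 = 1/396.
0.1² = 0.01 is still above 1/396 but 0.1³ = 0.001 is at or below it, so n = 3.

3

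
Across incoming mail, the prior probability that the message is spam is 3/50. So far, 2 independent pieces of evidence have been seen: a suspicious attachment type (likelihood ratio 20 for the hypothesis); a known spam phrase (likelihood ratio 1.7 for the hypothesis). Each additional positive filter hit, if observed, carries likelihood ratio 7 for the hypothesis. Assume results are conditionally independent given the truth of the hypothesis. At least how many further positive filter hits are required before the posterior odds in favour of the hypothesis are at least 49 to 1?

Prior odds = 0.06/0.94 = 3/47.
Combined Bayes factor of the evidence already in hand = 20 × 1.7 = 34.
Odds after that evidence = (3/47) × 34 = 102/47.
Target odds = 49.
Need 7ⁿ ≥ 49 ÷ (102/47) = 2303/102.
7¹ = 7 falls short of 2303/102 but 7² = 49 reaches it, so n = 2.

2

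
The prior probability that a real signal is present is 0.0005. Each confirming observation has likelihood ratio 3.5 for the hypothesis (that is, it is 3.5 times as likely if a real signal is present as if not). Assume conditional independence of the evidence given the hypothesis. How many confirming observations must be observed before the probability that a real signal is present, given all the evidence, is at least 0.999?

12

Prior odds = 0.0005/0.9995 = 1/1999.
Likelihood ratio per confirming observation = 3.5.
Target odds: 0.999 ÷ 0.001 = 999.
Need (1/1999) × 3.5ⁿ ≥ 999, i.e. 3.5ⁿ ≥ 1997001.
3.5¹¹ ≈965492 falls short of 1997001 but 3.5¹² ≈3.37922e+06 reaches it, so n = 12.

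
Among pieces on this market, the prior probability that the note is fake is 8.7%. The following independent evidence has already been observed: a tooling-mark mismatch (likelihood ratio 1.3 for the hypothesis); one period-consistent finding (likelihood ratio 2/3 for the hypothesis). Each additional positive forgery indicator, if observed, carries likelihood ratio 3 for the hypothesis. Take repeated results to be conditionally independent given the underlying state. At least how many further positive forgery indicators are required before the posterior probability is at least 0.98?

Prior odds = 0.087/0.913 = 87/913.
Combined Bayes factor of the evidence already in hand = 1.3 × (2/3) = 13/15.
Odds after that evidence = (87/913) × 13/15 = 377/4565.
Target odds = 0.98/0.02 = 49.
Need 3ⁿ ≥ 49 ÷ (377/4565) = 223685/377.
3⁵ = 243 falls short of 223685/377 but 3⁶ = 729 reaches it, so n = 6.

6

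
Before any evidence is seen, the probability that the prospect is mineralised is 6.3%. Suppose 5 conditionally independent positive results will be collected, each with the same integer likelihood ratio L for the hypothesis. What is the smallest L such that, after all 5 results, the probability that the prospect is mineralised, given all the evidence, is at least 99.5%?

5

Prior odds = 0.063/0.937 = 63/937.
Target odds = 0.995/0.005 = 199.
Need L⁵ ≥ 199 ÷ (63/937) = 186463/63.
4⁵ = 1024 < 186463/63 ≤ 3125 = 5⁵, so L = 5.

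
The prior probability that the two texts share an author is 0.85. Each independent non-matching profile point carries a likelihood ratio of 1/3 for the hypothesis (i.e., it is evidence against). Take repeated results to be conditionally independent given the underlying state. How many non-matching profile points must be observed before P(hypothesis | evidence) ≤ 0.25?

3

Prior odds = 0.85/0.15 = 17/3.
Likelihood ratio per non-matching profile point = 1/3.
Target odds: 0.25 ÷ 0.75 = 1/3.
Need (17/3) × (1/3)ⁿ ≤ 1/3, i.e. (1/3)ⁿ ≤ 1/17.
(1/3)² = 1/9 is still above 1/17 but (1/3)³ = 1/27 is at or below it, so n = 3.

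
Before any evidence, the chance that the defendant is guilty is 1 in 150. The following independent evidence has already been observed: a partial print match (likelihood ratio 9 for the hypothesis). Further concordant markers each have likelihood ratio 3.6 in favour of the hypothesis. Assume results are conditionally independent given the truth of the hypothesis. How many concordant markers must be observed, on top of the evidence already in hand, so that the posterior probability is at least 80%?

Prior odds = (1/150)/(149/150) = 1/149.
Bayes factor of the evidence already in hand = 9.
Odds after that evidence = (1/149) × 9 = 9/149.
Target odds = 0.8/0.2 = 4.
Need 3.6ⁿ ≥ 4 ÷ (9/149) = 596/9.
3.6³ = 46.656 falls short of 596/9 but 3.6⁴ = 167.9616 reaches it, so n = 4.

4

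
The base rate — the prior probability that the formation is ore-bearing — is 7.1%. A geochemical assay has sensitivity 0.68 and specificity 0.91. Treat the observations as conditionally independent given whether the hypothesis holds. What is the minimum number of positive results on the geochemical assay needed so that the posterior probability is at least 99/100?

4

Prior odds = 0.071/0.929 = 71/929.
False-positive rate = 1 − 0.91 = 0.09; likelihood ratio of a positive = 0.68/0.09 = 68/9.
Target odds: 0.99 ÷ 0.01 = 99.
Require (68/9)ⁿ ≥ 99 ÷ (71/929) = 91971/71.
(68/9)³ = 314432/729 falls short of 91971/71 but (68/9)⁴ = 21381376/6561 reaches it, so n = 4.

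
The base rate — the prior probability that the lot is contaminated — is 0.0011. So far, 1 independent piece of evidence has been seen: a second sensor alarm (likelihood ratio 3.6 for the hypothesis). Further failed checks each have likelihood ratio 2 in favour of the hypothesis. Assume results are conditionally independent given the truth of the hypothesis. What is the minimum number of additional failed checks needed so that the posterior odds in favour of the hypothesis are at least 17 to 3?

11

Prior odds = 0.0011/0.9989 = 11/9989.
Bayes factor of the evidence already in hand = 3.6.
Odds after that evidence = (11/9989) × 3.6 = 198/49945.
Target odds = 17/3.
Need 2ⁿ ≥ 17/3 ÷ (198/49945) = 849065/594.
2¹⁰ = 1024 falls short of 849065/594 but 2¹¹ = 2048 reaches it, so n = 11.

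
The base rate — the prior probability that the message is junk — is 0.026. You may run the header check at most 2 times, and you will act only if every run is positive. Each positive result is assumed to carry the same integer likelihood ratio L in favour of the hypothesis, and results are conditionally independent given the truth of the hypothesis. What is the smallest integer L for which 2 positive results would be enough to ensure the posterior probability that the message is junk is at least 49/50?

Prior odds = 0.026/0.974 = 13/487.
Target odds = 0.98/0.02 = 49.
Need L² ≥ 49 ÷ (13/487) = 23863/13.
42² = 1764 < 23863/13 ≤ 1849 = 43², so L = 43.

43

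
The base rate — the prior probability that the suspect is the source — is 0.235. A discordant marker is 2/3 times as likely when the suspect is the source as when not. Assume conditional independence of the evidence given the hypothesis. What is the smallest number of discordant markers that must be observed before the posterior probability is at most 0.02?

7

Prior odds = 0.235/0.765 = 47/153.
Likelihood ratio per discordant marker = 2/3.
Target posterior odds = 0.02/0.98 = 1/49.
Need (47/153) × (2/3)ⁿ ≤ 1/49, i.e. (2/3)ⁿ ≤ 153/2303.
(2/3)⁶ = 64/729 is still above 153/2303 but (2/3)⁷ = 128/2187 is at or below it, so n = 7.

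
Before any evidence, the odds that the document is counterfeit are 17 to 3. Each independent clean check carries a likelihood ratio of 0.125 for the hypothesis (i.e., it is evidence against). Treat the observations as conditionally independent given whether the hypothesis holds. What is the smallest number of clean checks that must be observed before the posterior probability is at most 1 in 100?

4

Prior odds = 17/3.
Likelihood ratio per clean check = 0.125.
Target odds: 0.01 ÷ 0.99 = 1/99.
Need (17/3) × 0.125ⁿ ≤ 1/99, i.e. 0.125ⁿ ≤ 1/561.
0.125³ = 0.001953125 is still above 1/561 but 0.125⁴ = 1/4096 is at or below it, so n = 4.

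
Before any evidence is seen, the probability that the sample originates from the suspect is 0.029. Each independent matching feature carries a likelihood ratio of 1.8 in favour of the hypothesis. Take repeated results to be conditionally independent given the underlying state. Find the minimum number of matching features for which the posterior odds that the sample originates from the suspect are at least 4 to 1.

Prior odds: 0.029 ÷ 0.971 = 29/971.
Likelihood ratio per matching feature = 1.8.
Target odds = 4.
Need (29/971) × 1.8ⁿ ≥ 4, i.e. 1.8ⁿ ≥ 3884/29.
1.8⁸ = 43046721/390625 falls short of 3884/29 but 1.8⁹ = 387420489/1953125 reaches it, so n = 9.

9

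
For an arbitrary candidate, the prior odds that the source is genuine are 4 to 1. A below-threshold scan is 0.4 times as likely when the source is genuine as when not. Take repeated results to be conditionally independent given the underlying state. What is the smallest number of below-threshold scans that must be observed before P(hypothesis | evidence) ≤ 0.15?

4

Prior odds = 4.
Likelihood ratio per below-threshold scan = 0.4.
Target odds: 0.15 ÷ 0.85 = 3/17.
Need 4 × 0.4ⁿ ≤ 3/17, i.e. 0.4ⁿ ≤ 3/68.
0.4³ = 0.064 is still above 3/68 but 0.4⁴ = 0.0256 is at or below it, so n = 4.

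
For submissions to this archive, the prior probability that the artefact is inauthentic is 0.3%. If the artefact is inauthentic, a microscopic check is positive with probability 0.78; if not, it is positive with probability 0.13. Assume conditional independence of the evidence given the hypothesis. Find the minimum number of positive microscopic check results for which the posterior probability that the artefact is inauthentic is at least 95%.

5

Prior odds = 0.003/0.997 = 3/997.
Likelihood ratio of a positive = 0.78/0.13 = 6.
Target odds: 0.95 ÷ 0.05 = 19.
Require 6ⁿ ≥ 19 ÷ (3/997) = 18943/3.
6⁴ = 1296 falls short of 18943/3 but 6⁵ = 7776 reaches it, so n = 5.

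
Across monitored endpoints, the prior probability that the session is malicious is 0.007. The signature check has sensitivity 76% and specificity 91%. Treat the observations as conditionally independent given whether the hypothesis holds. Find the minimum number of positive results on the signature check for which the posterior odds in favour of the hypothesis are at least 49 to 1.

Prior odds: 0.007 ÷ 0.993 = 7/993.
False-positive rate = 1 − 0.91 = 0.09; likelihood ratio of a positive = 0.76/0.09 = 76/9.
Target odds = 49.
Require (76/9)ⁿ ≥ 49 ÷ (7/993) = 6951.
(76/9)⁴ = 33362176/6561 falls short of 6951 but (76/9)⁵ ≈42939.3 reaches it, so n = 5.

5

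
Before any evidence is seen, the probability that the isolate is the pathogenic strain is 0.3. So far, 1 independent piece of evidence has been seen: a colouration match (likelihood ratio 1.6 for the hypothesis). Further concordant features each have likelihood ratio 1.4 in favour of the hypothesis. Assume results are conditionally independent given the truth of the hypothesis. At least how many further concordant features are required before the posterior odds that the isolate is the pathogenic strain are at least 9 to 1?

8

Prior odds = 0.3/0.7 = 3/7.
Bayes factor of the evidence already in hand = 1.6.
Odds after that evidence = (3/7) × 1.6 = 24/35.
Target odds = 9.
Need 1.4ⁿ ≥ 9 ÷ (24/35) = 13.125.
1.4⁷ = 823543/78125 falls short of 13.125 but 1.4⁸ = 5764801/390625 reaches it, so n = 8.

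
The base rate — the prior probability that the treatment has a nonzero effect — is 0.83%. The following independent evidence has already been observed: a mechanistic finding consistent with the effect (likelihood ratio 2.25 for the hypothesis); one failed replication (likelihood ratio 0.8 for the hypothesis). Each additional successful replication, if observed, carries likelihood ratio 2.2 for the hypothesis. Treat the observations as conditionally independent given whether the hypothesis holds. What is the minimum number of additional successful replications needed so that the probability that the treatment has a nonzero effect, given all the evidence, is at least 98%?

11

Prior odds = 0.0083/0.9917 = 83/9917.
Combined Bayes factor of the evidence already in hand = 2.25 × 0.8 = 1.8.
Odds after that evidence = (83/9917) × 1.8 = 747/49585.
Target odds = 0.98/0.02 = 49.
Need 2.2ⁿ ≥ 49 ÷ (747/49585) = 2429665/747.
2.2¹⁰ ≈2655.99 falls short of 2429665/747 but 2.2¹¹ ≈5843.18 reaches it, so n = 11.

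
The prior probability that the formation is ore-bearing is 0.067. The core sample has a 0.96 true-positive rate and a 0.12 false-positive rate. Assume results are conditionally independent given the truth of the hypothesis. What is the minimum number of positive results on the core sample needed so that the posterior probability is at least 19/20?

Prior odds = 0.067/0.933 = 67/933.
Likelihood ratio of a positive result = 0.96/0.12 = 8.
Target odds: 0.95 ÷ 0.05 = 19.
Need (67/933) × 8ⁿ ≥ 19, i.e. 8ⁿ ≥ 17727/67.
8² = 64 falls short of 17727/67 but 8³ = 512 reaches it, so n = 3.

3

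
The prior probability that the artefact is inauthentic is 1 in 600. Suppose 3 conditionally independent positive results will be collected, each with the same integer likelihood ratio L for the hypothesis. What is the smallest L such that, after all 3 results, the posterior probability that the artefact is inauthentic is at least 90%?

Prior odds = (1/600)/(599/600) = 1/599.
Target odds = 0.9/0.1 = 9.
Need L³ ≥ 9 ÷ (1/599) = 5391.
17³ = 4913 < 5391 ≤ 5832 = 18³, so L = 18.

18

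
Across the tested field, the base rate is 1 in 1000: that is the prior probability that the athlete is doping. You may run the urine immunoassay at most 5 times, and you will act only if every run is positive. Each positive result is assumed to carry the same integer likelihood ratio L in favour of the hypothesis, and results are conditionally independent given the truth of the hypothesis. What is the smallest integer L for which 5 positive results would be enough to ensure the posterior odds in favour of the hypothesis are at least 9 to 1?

Prior odds = 0.001/0.999 = 1/999.
Target odds = 9.
Need L⁵ ≥ 9 ÷ (1/999) = 8991.
6⁵ = 7776 < 8991 ≤ 16807 = 7⁵, so L = 7.

7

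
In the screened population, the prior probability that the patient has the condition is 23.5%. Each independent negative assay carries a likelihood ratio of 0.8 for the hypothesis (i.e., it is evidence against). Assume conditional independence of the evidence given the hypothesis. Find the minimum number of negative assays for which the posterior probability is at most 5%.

8

Prior odds = 0.235/0.765 = 47/153.
Likelihood ratio per negative assay = 0.8.
Target posterior odds = 0.05/0.95 = 1/19.
Require 0.8ⁿ ≤ 1/19 ÷ (47/153) = 153/893.
0.8⁷ = 16384/78125 is still above 153/893 but 0.8⁸ = 65536/390625 is at or below it, so n = 8.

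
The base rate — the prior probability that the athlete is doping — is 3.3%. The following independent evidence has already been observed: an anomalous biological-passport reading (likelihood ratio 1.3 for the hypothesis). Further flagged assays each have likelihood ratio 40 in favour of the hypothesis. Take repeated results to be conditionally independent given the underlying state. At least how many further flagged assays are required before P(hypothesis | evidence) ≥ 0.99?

Prior odds = 0.033/0.967 = 33/967.
Bayes factor of the evidence already in hand = 1.3.
Odds after that evidence = (33/967) × 1.3 = 429/9670.
Target odds = 0.99/0.01 = 99.
Need 40ⁿ ≥ 99 ÷ (429/9670) = 29010/13.
40² = 1600 falls short of 29010/13 but 40³ = 64000 reaches it, so n = 3.

3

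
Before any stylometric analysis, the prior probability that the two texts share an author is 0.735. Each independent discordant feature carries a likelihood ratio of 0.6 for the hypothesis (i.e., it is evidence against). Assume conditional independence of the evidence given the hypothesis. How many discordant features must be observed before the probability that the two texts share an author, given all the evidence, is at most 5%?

8

Prior odds = 0.735/0.265 = 147/53.
Likelihood ratio per discordant feature = 0.6.
Target posterior odds = 0.05/0.95 = 1/19.
Require 0.6ⁿ ≤ 1/19 ÷ (147/53) = 53/2793.
0.6⁷ = 2187/78125 is still above 53/2793 but 0.6⁸ = 6561/390625 is at or below it, so n = 8.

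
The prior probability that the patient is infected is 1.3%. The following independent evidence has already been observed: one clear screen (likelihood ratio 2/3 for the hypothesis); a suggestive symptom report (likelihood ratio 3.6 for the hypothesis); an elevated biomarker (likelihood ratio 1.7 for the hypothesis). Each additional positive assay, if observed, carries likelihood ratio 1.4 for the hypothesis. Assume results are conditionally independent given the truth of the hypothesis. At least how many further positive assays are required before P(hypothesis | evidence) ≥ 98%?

21

Prior odds = 0.013/0.987 = 13/987.
Combined Bayes factor of the evidence already in hand = (2/3) × 3.6 × 1.7 = 4.08.
Odds after that evidence = (13/987) × 4.08 = 442/8225.
Target odds = 0.98/0.02 = 49.
Need 1.4ⁿ ≥ 49 ÷ (442/8225) = 403025/442.
1.4²⁰ ≈836.683 falls short of 403025/442 but 1.4²¹ ≈1171.36 reaches it, so n = 21.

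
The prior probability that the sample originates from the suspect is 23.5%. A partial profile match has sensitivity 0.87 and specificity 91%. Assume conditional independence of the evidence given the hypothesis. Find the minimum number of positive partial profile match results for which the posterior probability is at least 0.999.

4

Prior odds = 0.235/0.765 = 47/153.
False-positive rate = 1 − 0.91 = 0.09; likelihood ratio of a positive = 0.87/0.09 = 29/3.
Target odds: 0.999 ÷ 0.001 = 999.
Need (47/153) × (29/3)ⁿ ≥ 999, i.e. (29/3)ⁿ ≥ 152847/47.
(29/3)³ = 24389/27 falls short of 152847/47 but (29/3)⁴ = 707281/81 reaches it, so n = 4.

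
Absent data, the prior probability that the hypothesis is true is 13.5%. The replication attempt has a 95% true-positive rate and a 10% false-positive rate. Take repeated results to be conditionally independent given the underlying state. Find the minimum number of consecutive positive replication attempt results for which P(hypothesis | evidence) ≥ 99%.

3

Prior odds = 0.135/0.865 = 27/173.
Likelihood ratio of a positive result = 0.95/0.1 = 9.5.
Target posterior odds = 0.99/0.01 = 99.
Need (27/173) × 9.5ⁿ ≥ 99, i.e. 9.5ⁿ ≥ 1903/3.
9.5² = 90.25 falls short of 1903/3 but 9.5³ = 857.375 reaches it, so n = 3.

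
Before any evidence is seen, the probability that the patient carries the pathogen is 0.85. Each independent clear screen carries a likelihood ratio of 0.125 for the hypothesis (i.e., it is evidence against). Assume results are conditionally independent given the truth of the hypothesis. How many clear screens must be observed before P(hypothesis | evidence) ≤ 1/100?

4

Prior odds = 0.85/0.15 = 17/3.
Likelihood ratio per clear screen = 0.125.
Target odds: 0.01 ÷ 0.99 = 1/99.
Need (17/3) × 0.125ⁿ ≤ 1/99, i.e. 0.125ⁿ ≤ 1/561.
0.125³ = 0.001953125 is still above 1/561 but 0.125⁴ = 1/4096 is at or below it, so n = 4.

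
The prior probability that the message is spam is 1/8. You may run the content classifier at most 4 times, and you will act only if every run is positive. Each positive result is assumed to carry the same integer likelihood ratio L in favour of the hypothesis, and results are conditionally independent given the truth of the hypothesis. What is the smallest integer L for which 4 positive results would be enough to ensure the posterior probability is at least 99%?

Prior odds = 0.125/0.875 = 1/7.
Target odds = 0.99/0.01 = 99.
Need L⁴ ≥ 99 ÷ (1/7) = 693.
5⁴ = 625 < 693 ≤ 1296 = 6⁴, so L = 6.

6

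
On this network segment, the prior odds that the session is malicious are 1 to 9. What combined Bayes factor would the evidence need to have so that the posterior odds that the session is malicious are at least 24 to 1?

Prior odds = 1/9.
Target odds = 24.
Required Bayes factor = 24 ÷ (1/9) = 216.

216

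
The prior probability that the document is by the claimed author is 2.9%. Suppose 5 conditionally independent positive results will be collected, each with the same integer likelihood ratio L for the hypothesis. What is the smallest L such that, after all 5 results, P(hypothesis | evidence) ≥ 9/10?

4

Prior odds = 0.029/0.971 = 29/971.
Target odds = 0.9/0.1 = 9.
Need L⁵ ≥ 9 ÷ (29/971) = 8739/29.
3⁵ = 243 < 8739/29 ≤ 1024 = 4⁵, so L = 4.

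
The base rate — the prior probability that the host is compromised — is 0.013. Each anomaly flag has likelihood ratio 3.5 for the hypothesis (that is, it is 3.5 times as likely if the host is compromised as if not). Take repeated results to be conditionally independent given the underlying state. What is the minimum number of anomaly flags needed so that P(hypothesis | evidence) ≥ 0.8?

5

Prior odds = 0.013/0.987 = 13/987.
Likelihood ratio per anomaly flag = 3.5.
Target posterior odds = 0.8/0.2 = 4.
Need (13/987) × 3.5ⁿ ≥ 4, i.e. 3.5ⁿ ≥ 3948/13.
3.5⁴ = 150.0625 falls short of 3948/13 but 3.5⁵ = 525.21875 reaches it, so n = 5.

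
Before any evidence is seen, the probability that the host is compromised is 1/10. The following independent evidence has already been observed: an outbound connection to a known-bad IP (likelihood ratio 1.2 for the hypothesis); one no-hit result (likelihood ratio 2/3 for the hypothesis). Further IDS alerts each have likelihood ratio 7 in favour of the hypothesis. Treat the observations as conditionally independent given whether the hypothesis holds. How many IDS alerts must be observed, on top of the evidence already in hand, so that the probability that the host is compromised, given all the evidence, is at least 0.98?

Prior odds = 0.1/0.9 = 1/9.
Combined Bayes factor of the evidence already in hand = 1.2 × (2/3) = 0.8.
Odds after that evidence = (1/9) × 0.8 = 4/45.
Target odds = 0.98/0.02 = 49.
Need 7ⁿ ≥ 49 ÷ (4/45) = 551.25.
7³ = 343 falls short of 551.25 but 7⁴ = 2401 reaches it, so n = 4.

4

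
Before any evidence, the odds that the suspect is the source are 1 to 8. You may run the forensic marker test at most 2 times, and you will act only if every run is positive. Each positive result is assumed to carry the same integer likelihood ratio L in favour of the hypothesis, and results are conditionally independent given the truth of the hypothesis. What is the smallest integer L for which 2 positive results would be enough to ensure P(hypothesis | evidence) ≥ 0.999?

Prior odds = 0.125.
Target odds = 0.999/0.001 = 999.
Need L² ≥ 999 ÷ 0.125 = 7992.
89² = 7921 < 7992 ≤ 8100 = 90², so L = 90.

90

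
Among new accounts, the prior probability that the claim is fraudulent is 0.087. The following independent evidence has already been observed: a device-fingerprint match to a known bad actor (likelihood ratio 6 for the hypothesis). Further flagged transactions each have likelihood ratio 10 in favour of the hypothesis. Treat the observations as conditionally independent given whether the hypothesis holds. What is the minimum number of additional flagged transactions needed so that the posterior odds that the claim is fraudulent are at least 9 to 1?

Prior odds = 0.087/0.913 = 87/913.
Bayes factor of the evidence already in hand = 6.
Odds after that evidence = (87/913) × 6 = 522/913.
Target odds = 9.
Need 10ⁿ ≥ 9 ÷ (522/913) = 913/58.
10¹ = 10 falls short of 913/58 but 10² = 100 reaches it, so n = 2.

2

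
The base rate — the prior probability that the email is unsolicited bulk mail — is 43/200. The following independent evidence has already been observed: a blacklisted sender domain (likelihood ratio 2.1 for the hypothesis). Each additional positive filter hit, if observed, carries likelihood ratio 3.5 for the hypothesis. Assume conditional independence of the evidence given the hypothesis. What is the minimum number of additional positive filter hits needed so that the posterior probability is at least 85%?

2

Prior odds = 0.215/0.785 = 43/157.
Bayes factor of the evidence already in hand = 2.1.
Odds after that evidence = (43/157) × 2.1 = 903/1570.
Target odds = 0.85/0.15 = 17/3.
Need 3.5ⁿ ≥ 17/3 ÷ (903/1570) = 26690/2709.
3.5¹ = 3.5 falls short of 26690/2709 but 3.5² = 12.25 reaches it, so n = 2.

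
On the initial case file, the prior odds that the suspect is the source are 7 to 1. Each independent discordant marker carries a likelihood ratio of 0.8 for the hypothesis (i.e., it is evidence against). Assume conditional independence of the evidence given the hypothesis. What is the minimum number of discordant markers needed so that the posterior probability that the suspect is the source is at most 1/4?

14

Prior odds = 7.
Likelihood ratio per discordant marker = 0.8.
Target posterior odds = 0.25/0.75 = 1/3.
Need 7 × 0.8ⁿ ≤ 1/3, i.e. 0.8ⁿ ≤ 1/21.
0.8¹³ ≈0.0549756 is still above 1/21 but 0.8¹⁴ ≈0.0439805 is at or below it, so n = 14.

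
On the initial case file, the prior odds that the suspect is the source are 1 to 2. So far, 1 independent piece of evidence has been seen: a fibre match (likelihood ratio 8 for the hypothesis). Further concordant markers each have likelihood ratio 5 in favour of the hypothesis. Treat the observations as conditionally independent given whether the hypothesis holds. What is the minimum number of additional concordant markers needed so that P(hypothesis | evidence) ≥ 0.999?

Prior odds = 0.5.
Bayes factor of the evidence already in hand = 8.
Odds after that evidence = 0.5 × 8 = 4.
Target odds = 0.999/0.001 = 999.
Need 5ⁿ ≥ 999 ÷ 4 = 249.75.
5³ = 125 falls short of 249.75 but 5⁴ = 625 reaches it, so n = 4.

4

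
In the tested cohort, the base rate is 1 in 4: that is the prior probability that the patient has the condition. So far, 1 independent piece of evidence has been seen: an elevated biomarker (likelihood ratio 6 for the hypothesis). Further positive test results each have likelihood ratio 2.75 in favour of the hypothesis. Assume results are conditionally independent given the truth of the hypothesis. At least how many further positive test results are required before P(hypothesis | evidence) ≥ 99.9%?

Prior odds = 0.25/0.75 = 1/3.
Bayes factor of the evidence already in hand = 6.
Odds after that evidence = (1/3) × 6 = 2.
Target odds = 0.999/0.001 = 999.
Need 2.75ⁿ ≥ 999 ÷ 2 = 499.5.
2.75⁶ = 1771561/4096 falls short of 499.5 but 2.75⁷ = 19487171/16384 reaches it, so n = 7.

7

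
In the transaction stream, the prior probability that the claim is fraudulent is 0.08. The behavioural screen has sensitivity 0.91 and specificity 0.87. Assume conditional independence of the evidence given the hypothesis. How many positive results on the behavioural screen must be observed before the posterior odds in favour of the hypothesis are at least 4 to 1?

Prior odds: 0.08 ÷ 0.92 = 2/23.
False-positive rate = 1 − 0.87 = 0.13; likelihood ratio of a positive = 0.91/0.13 = 7.
Target odds = 4.
Need (2/23) × 7ⁿ ≥ 4, i.e. 7ⁿ ≥ 46.
7¹ = 7 falls short of 46 but 7² = 49 reaches it, so n = 2.

2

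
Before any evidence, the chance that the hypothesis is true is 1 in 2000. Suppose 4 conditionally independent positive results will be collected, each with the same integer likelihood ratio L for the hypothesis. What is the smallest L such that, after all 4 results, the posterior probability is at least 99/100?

22

Prior odds = 0.0005/0.9995 = 1/1999.
Target odds = 0.99/0.01 = 99.
Need L⁴ ≥ 99 ÷ (1/1999) = 197901.
21⁴ = 194481 < 197901 ≤ 234256 = 22⁴, so L = 22.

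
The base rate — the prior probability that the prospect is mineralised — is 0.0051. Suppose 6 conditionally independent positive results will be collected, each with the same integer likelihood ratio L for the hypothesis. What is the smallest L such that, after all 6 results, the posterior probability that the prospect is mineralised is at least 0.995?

6

Prior odds = 0.0051/0.9949 = 51/9949.
Target odds = 0.995/0.005 = 199.
Need L⁶ ≥ 199 ÷ (51/9949) = 1979851/51.
5⁶ = 15625 < 1979851/51 ≤ 46656 = 6⁶, so L = 6.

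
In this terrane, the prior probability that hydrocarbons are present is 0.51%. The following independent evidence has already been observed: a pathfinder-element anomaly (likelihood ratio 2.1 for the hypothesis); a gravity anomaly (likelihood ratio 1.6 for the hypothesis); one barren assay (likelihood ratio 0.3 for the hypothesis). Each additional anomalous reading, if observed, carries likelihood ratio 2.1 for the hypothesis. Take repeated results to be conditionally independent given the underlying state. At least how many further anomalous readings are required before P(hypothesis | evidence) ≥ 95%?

Prior odds = 0.0051/0.9949 = 51/9949.
Combined Bayes factor of the evidence already in hand = 2.1 × 1.6 × 0.3 = 1.008.
Odds after that evidence = (51/9949) × 1.008 = 6426/1243625.
Target odds = 0.95/0.05 = 19.
Need 2.1ⁿ ≥ 19 ÷ (6426/1243625) = 23628875/6426.
2.1¹¹ ≈3502.78 falls short of 23628875/6426 but 2.1¹² ≈7355.83 reaches it, so n = 12.

12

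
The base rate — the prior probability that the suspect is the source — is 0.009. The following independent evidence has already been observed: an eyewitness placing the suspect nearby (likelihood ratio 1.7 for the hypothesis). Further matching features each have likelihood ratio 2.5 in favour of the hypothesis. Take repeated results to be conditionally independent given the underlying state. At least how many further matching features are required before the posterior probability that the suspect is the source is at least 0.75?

Prior odds = 0.009/0.991 = 9/991.
Bayes factor of the evidence already in hand = 1.7.
Odds after that evidence = (9/991) × 1.7 = 153/9910.
Target odds = 0.75/0.25 = 3.
Need 2.5ⁿ ≥ 3 ÷ (153/9910) = 9910/51.
2.5⁵ = 97.65625 falls short of 9910/51 but 2.5⁶ = 244.140625 reaches it, so n = 6.

6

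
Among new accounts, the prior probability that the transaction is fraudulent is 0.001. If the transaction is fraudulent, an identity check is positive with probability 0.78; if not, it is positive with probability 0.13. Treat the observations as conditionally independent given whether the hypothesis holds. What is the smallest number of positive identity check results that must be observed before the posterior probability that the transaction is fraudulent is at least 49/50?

7

Prior odds: 0.001 ÷ 0.999 = 1/999.
Likelihood ratio of a positive = 0.78/0.13 = 6.
Target odds: 0.98 ÷ 0.02 = 49.
Need (1/999) × 6ⁿ ≥ 49, i.e. 6ⁿ ≥ 48951.
6⁶ = 46656 falls short of 48951 but 6⁷ = 279936 reaches it, so n = 7.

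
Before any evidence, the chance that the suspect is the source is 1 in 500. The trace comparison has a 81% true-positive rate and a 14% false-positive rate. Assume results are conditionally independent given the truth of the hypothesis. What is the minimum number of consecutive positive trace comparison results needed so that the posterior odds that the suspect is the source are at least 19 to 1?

Prior odds = 0.002/0.998 = 1/499.
Likelihood ratio of a positive result = 0.81/0.14 = 81/14.
Target odds = 19.
Need (1/499) × (81/14)ⁿ ≥ 19, i.e. (81/14)ⁿ ≥ 9481.
(81/14)⁵ ≈6483.13 falls short of 9481 but (81/14)⁶ ≈37509.6 reaches it, so n = 6.

6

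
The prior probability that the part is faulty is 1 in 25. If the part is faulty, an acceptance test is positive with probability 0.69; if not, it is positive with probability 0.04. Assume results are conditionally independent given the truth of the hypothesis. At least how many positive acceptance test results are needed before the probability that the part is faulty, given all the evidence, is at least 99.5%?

Prior odds: 0.04 ÷ 0.96 = 1/24.
Likelihood ratio of a positive = 0.69/0.04 = 17.25.
Target odds: 0.995 ÷ 0.005 = 199.
Need (1/24) × 17.25ⁿ ≥ 199, i.e. 17.25ⁿ ≥ 4776.
17.25² = 297.5625 falls short of 4776 but 17.25³ = 5132.953125 reaches it, so n = 3.

3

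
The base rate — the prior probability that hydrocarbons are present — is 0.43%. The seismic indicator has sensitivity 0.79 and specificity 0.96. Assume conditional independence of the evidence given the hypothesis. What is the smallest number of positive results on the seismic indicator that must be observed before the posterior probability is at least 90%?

Prior odds: 0.0043 ÷ 0.9957 = 43/9957.
False-positive rate = 1 − 0.96 = 0.04; likelihood ratio of a positive = 0.79/0.04 = 19.75.
Target odds: 0.9 ÷ 0.1 = 9.
Need (43/9957) × 19.75ⁿ ≥ 9, i.e. 19.75ⁿ ≥ 89613/43.
19.75² = 390.0625 falls short of 89613/43 but 19.75³ = 7703.734375 reaches it, so n = 3.

3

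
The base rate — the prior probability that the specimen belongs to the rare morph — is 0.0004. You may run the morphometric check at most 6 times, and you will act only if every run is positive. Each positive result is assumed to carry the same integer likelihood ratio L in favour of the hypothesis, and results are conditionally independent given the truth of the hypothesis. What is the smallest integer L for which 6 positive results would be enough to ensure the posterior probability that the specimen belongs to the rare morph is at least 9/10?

6

Prior odds = 0.0004/0.9996 = 1/2499.
Target odds = 0.9/0.1 = 9.
Need L⁶ ≥ 9 ÷ (1/2499) = 22491.
5⁶ = 15625 < 22491 ≤ 46656 = 6⁶, so L = 6.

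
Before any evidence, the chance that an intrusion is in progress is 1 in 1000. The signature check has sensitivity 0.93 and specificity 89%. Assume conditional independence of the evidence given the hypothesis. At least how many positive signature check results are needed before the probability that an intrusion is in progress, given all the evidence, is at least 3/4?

4

Prior odds = 0.001/0.999 = 1/999.
False-positive rate = 1 − 0.89 = 0.11; likelihood ratio of a positive = 0.93/0.11 = 93/11.
Target odds: 0.75 ÷ 0.25 = 3.
Need (1/999) × (93/11)ⁿ ≥ 3, i.e. (93/11)ⁿ ≥ 2997.
(93/11)³ = 804357/1331 falls short of 2997 but (93/11)⁴ = 74805201/14641 reaches it, so n = 4.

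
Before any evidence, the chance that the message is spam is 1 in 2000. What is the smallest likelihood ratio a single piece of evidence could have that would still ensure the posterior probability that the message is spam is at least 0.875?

Prior odds = 0.0005/0.9995 = 1/1999.
Target odds = 0.875/0.125 = 7.
Required Bayes factor = 7 ÷ (1/1999) = 13993.

13993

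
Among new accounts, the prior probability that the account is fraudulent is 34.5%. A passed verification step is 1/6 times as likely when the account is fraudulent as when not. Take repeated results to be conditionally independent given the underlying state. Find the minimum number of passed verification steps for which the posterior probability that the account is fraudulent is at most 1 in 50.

2

Prior odds: 0.345 ÷ 0.655 = 69/131.
Likelihood ratio per passed verification step = 1/6.
Target odds: 0.02 ÷ 0.98 = 1/49.
Require (1/6)ⁿ ≤ 1/49 ÷ (69/131) = 131/3381.
(1/6)¹ = 1/6 is still above 131/3381 but (1/6)² = 1/36 is at or below it, so n = 2.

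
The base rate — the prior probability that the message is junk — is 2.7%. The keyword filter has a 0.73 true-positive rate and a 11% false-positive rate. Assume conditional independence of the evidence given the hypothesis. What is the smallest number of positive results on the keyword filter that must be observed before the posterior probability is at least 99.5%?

5

Prior odds: 0.027 ÷ 0.973 = 27/973.
Likelihood ratio of a positive result = 0.73/0.11 = 73/11.
Target posterior odds = 0.995/0.005 = 199.
Need (27/973) × (73/11)ⁿ ≥ 199, i.e. (73/11)ⁿ ≥ 193627/27.
(73/11)⁴ = 28398241/14641 falls short of 193627/27 but (73/11)⁵ ≈12872.1 reaches it, so n = 5.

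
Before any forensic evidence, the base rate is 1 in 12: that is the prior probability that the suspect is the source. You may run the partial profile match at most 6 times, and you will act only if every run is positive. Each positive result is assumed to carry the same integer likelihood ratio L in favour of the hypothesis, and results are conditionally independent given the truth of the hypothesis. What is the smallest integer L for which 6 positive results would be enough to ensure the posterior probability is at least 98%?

Prior odds = (1/12)/(11/12) = 1/11.
Target odds = 0.98/0.02 = 49.
Need L⁶ ≥ 49 ÷ (1/11) = 539.
2⁶ = 64 < 539 ≤ 729 = 3⁶, so L = 3.

3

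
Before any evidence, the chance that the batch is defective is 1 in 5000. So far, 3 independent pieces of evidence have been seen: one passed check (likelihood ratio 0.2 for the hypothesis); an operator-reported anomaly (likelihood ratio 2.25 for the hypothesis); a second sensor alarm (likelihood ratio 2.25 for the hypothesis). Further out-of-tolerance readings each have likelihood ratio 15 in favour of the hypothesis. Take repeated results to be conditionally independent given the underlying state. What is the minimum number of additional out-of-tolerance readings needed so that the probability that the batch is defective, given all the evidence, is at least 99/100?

Prior odds = 0.0002/0.9998 = 1/4999.
Combined Bayes factor of the evidence already in hand = 0.2 × 2.25 × 2.25 = 1.0125.
Odds after that evidence = (1/4999) × 1.0125 = 81/399920.
Target odds = 0.99/0.01 = 99.
Need 15ⁿ ≥ 99 ÷ (81/399920) = 4399120/9.
15⁴ = 50625 falls short of 4399120/9 but 15⁵ = 759375 reaches it, so n = 5.

5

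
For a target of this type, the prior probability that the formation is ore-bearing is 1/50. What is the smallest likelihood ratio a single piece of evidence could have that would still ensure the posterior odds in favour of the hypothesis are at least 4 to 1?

196

Prior odds = 0.02/0.98 = 1/49.
Target odds = 4.
Required Bayes factor = 4 ÷ (1/49) = 196.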